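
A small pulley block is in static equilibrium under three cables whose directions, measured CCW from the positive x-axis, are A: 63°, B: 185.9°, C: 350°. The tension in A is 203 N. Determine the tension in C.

Resolve: ΣF_x = 203 cos 63° + T_B cos 185.9° + T_C cos 350° = 0.
        ΣF_y = 203 sin 63° + T_B sin 185.9° + T_C sin 350° = 0.
The known terms sum to (92.16, 180.9) N, so -0.9947 T_B + 0.9848 T_C = -92.16 and -0.1028 T_B − 0.1736 T_C = -180.9.
Solving simultaneously: T_B = 708.6 N, T_C = 622.1 N.

T_C ≈ 622 N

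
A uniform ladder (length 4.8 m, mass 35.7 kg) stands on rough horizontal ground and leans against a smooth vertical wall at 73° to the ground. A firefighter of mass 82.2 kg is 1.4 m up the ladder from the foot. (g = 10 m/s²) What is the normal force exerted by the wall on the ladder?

Torques about the foot: N_wall · 4.8 sin 73° = 35.7×10×2.4 cos 73° + 82.2×10×1.4 cos 73° → N_wall = 127.87 N.

N_wall ≈ 128 N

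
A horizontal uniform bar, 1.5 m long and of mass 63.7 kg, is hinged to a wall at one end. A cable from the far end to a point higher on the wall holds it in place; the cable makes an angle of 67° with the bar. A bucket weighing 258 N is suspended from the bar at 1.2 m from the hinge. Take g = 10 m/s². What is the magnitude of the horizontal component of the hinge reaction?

Take torques about the hinge: T sin 67° · 1.5 = 63.7×10×0.75 + 258×1.2 = 787.35 N·m.
So T = 787.35 / (0.9205 × 1.5) = 570.23 N.
ΣF_x = 0: H_x = T cos 67° = 222.81 N.

H_x ≈ 223 N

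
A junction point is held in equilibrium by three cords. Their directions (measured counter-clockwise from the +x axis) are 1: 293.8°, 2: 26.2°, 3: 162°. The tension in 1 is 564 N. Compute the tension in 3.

Resolve: ΣF_x = 564 cos 293.8° + T_2 cos 26.2° + T_3 cos 162° = 0.
        ΣF_y = 564 sin 293.8° + T_2 sin 26.2° + T_3 sin 162° = 0.
The known terms sum to (227.6, -516) N, so 0.8973 T_2 − 0.9511 T_3 = -227.6 and 0.4415 T_2 + 0.3090 T_3 = 516.
Solving simultaneously: T_2 = 603.1 N, T_3 = 808.3 N.

T_3 ≈ 808 N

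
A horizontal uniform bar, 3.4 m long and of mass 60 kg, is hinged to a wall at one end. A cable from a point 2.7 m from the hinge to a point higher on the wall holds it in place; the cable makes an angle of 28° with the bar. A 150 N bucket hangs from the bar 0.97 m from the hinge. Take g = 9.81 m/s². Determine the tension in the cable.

T ≈ 904 N

Take torques about the hinge: T sin 28° · 2.7 = 60×9.81×1.7 + 150×0.97 = 1146.1 N·m.
So T = 1146.1 / (0.4695 × 2.7) = 904.18 N.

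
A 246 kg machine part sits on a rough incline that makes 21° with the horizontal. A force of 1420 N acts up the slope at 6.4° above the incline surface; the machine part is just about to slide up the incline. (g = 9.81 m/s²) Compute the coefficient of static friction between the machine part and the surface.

μ ≈ 0.261

On the verge of sliding up the incline, friction is at its maximum μN and acts down the slope.
Perpendicular to incline: N = W cos 21° − P sin 6.4° = 2253 − 158.3 = 2095 N.
Along incline: P cos 6.4° − μN = W sin 21° → μ = −(W sin 21° − P cos 6.4°) / N = 0.2608.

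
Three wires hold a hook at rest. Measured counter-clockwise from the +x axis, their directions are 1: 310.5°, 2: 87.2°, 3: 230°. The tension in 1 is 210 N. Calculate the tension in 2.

Resolve: ΣF_x = 210 cos 310.5° + T_2 cos 87.2° + T_3 cos 230° = 0.
        ΣF_y = 210 sin 310.5° + T_2 sin 87.2° + T_3 sin 230° = 0.
The known terms sum to (136.4, -159.7) N, so 0.0488 T_2 − 0.6428 T_3 = -136.4 and 0.9988 T_2 − 0.7660 T_3 = 159.7.
Solving simultaneously: T_2 = 342.6 N, T_3 = 238.2 N.

T_2 ≈ 343 N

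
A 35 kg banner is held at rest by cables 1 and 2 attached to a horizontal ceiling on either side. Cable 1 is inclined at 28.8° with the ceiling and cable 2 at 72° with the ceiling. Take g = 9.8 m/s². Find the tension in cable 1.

Weight W = 35 × 9.8 = 343 N acts straight down.
Horizontal: T_1 cos 28.8° = T_2 cos 72°  →  T_2 = 2.836 T_1.
Vertical: T_1 sin 28.8° + T_2 sin 72° = 343.
Substituting the horizontal relation into the vertical equation gives 3.179 T_1 = 343, so T_1 = 107.9 N.

T_1 ≈ 108 N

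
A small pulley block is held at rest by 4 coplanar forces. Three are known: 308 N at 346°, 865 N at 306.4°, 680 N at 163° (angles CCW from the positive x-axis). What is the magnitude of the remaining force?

F ≈ 594 N

Sum the known components: ΣF_x = 161.9 N, ΣF_y = -571.9 N.
For equilibrium the remaining force must supply (−ΣF_x, −ΣF_y) = (-161.9, 571.9) N.
Magnitude = √((-161.9)² + (571.9)²) = 594.4 N; direction = atan2(571.9, -161.9) = 105.8°.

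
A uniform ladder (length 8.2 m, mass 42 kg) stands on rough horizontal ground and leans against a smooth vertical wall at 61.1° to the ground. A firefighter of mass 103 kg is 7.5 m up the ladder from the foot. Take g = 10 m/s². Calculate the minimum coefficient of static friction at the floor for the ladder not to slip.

μ_min ≈ 0.439

ΣF_y = 0: N_floor = 42×10 + 103×10 = 1450 N.
Torques about the foot: N_wall · 8.2 sin 61.1° = 42×10×4.1 cos 61.1° + 103×10×7.5 cos 61.1° → N_wall = 635.98 N.
ΣF_x = 0: f_floor = N_wall = 635.98 N.
μ_min = f_floor / N_floor = 635.98 / 1450 = 0.4386.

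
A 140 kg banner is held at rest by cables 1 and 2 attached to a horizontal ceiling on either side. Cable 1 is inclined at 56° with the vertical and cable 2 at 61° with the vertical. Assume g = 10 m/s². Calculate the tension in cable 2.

T_2 ≈ 1300 N

Angles from the horizontal: cable 1 is 90° − 56° = 34°, cable 2 is 90° − 61° = 29°.
Weight W = 140 × 10 = 1400 N acts straight down.
Horizontal: T_1 cos 34° = T_2 cos 29°  →  T_1 = 1.055 T_2.
Vertical: T_1 sin 34° + T_2 sin 29° = 1400.
Substituting the horizontal relation into the vertical equation gives 1.075 T_2 = 1400, so T_2 = 1303 N.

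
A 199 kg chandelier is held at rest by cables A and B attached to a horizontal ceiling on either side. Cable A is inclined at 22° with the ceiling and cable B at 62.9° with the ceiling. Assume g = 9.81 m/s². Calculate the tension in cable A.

T_A ≈ 893 N

Weight W = 199 × 9.81 = 1952 N acts straight down.
Horizontal: T_A cos 22° = T_B cos 62.9°  →  T_B = 2.035 T_A.
Vertical: T_A sin 22° + T_B sin 62.9° = 1952.
Substituting the horizontal relation into the vertical equation gives 2.186 T_A = 1952, so T_A = 892.8 N.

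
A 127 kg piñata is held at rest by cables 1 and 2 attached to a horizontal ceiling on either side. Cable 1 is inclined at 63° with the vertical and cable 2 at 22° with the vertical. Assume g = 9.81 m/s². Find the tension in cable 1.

Angles from the horizontal: cable 1 is 90° − 63° = 27°, cable 2 is 90° − 22° = 68°.
Weight W = 127 × 9.81 = 1246 N acts straight down.
Horizontal: T_1 cos 27° = T_2 cos 68°  →  T_2 = 2.379 T_1.
Vertical: T_1 sin 27° + T_2 sin 68° = 1246.
Substituting the horizontal relation into the vertical equation gives 2.659 T_1 = 1246, so T_1 = 468.5 N.

T_1 ≈ 468 N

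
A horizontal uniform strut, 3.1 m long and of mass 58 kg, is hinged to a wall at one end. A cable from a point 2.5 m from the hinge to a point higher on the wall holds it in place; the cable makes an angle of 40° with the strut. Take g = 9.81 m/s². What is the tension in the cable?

T ≈ 549 N

Take torques about the hinge: T sin 40° · 2.5 = 58×9.81×1.55 = 881.92 N·m.
So T = 881.92 / (0.6428 × 2.5) = 548.81 N.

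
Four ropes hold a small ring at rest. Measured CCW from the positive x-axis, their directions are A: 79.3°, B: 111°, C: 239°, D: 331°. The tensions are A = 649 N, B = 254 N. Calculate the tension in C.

Resolve: ΣF_x = 649 cos 79.3° + 254 cos 111° + T_C cos 239° + T_D cos 331° = 0.
        ΣF_y = 649 sin 79.3° + 254 sin 111° + T_C sin 239° + T_D sin 331° = 0.
The known terms sum to (29.47, 874.8) N, so -0.5150 T_C + 0.8746 T_D = -29.47 and -0.8572 T_C − 0.4848 T_D = -874.8.
Solving simultaneously: T_C = 779.9 N, T_D = 425.6 N.

T_C ≈ 780 N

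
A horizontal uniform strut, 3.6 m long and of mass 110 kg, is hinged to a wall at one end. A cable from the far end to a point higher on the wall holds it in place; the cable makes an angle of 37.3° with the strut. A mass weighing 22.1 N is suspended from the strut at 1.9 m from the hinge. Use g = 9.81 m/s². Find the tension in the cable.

T ≈ 910 N

Take torques about the hinge: T sin 37.3° · 3.6 = 110×9.81×1.8 + 22.1×1.9 = 1984.4 N·m.
So T = 1984.4 / (0.6060 × 3.6) = 909.61 N.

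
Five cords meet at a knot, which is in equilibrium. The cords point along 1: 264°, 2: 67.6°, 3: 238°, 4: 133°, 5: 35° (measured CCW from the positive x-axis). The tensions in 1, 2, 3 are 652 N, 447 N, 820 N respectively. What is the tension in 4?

T_4 ≈ 577 N

Resolve: ΣF_x = 652 cos 264° + 447 cos 67.6° + 820 cos 238° + T_4 cos 133° + T_5 cos 35° = 0.
        ΣF_y = 652 sin 264° + 447 sin 67.6° + 820 sin 238° + T_4 sin 133° + T_5 sin 35° = 0.
The known terms sum to (-332.3, -930.6) N, so -0.6820 T_4 + 0.8192 T_5 = 332.3 and 0.7314 T_4 + 0.5736 T_5 = 930.6.
Solving simultaneously: T_4 = 577.3 N, T_5 = 886.3 N.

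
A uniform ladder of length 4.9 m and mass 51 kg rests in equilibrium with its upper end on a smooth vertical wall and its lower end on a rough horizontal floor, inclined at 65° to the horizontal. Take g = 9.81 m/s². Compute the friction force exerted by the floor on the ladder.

f ≈ 117 N

Torques about the foot: N_wall · 4.9 sin 65° = 51×9.81×2.45 cos 65° → N_wall = 116.65 N.
ΣF_x = 0: f_floor = N_wall = 116.65 N.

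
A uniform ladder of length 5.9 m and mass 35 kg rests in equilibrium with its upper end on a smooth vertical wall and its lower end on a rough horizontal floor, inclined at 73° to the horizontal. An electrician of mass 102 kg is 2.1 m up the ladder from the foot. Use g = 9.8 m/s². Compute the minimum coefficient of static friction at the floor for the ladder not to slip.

μ_min ≈ 0.120

ΣF_y = 0: N_floor = 35×9.8 + 102×9.8 = 1342.6 N.
Torques about the foot: N_wall · 5.9 sin 73° = 35×9.8×2.95 cos 73° + 102×9.8×2.1 cos 73° → N_wall = 161.21 N.
ΣF_x = 0: f_floor = N_wall = 161.21 N.
μ_min = f_floor / N_floor = 161.21 / 1342.6 = 0.1201.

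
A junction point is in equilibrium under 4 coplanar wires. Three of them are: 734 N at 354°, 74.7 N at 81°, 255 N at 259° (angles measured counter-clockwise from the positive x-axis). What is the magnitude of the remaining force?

Sum the known components: ΣF_x = 693 N, ΣF_y = -253.3 N.
For equilibrium the remaining force must supply (−ΣF_x, −ΣF_y) = (-693, 253.3) N.
Magnitude = √((-693)² + (253.3)²) = 737.8 N; direction = atan2(253.3, -693) = 159.9°.

F ≈ 738 N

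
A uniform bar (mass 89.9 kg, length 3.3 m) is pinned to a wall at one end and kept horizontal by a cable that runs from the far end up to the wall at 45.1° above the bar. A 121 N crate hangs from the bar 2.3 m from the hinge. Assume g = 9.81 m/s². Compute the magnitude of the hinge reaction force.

|H| ≈ 709 N

Take torques about the hinge: T sin 45.1° · 3.3 = 89.9×9.81×1.65 + 121×2.3 = 1733.5 N·m.
So T = 1733.5 / (0.7083 × 3.3) = 741.58 N.
ΣF_x = 0: H_x = T cos 45.1° = 523.46 N.
ΣF_y = 0: H_y = (89.9×9.81 + 121) − T sin 45.1° = 1002.9 − 525.29 = 477.63 N.
|H| = √(H_x² + H_y²) = √((523.46)² + (477.63)²) = 708.62 N.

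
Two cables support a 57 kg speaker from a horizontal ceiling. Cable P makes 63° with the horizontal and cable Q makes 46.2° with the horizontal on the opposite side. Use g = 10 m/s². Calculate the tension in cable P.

T_P ≈ 418 N

Weight W = 57 × 10 = 570 N acts straight down.
Horizontal: T_P cos 63° = T_Q cos 46.2°  →  T_Q = 0.6559 T_P.
Vertical: T_P sin 63° + T_Q sin 46.2° = 570.
Substituting the horizontal relation into the vertical equation gives 1.364 T_P = 570, so T_P = 417.8 N.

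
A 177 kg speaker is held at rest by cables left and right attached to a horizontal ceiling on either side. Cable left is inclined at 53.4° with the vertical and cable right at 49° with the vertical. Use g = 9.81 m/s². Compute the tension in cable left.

T_left ≈ 1340 N

Angles from the horizontal: cable left is 90° − 53.4° = 36.6°, cable right is 90° − 49° = 41°.
Weight W = 177 × 9.81 = 1736 N acts straight down.
Horizontal: T_left cos 36.6° = T_right cos 41°  →  T_right = 1.064 T_left.
Vertical: T_left sin 36.6° + T_right sin 41° = 1736.
Substituting the horizontal relation into the vertical equation gives 1.294 T_left = 1736, so T_left = 1342 N.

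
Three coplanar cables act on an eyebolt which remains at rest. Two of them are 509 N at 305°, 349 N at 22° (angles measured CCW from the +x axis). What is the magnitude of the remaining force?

Sum the known components: ΣF_x = 615.5 N, ΣF_y = -286.2 N.
For equilibrium the remaining force must supply (−ΣF_x, −ΣF_y) = (-615.5, 286.2) N.
Magnitude = √((-615.5)² + (286.2)²) = 678.8 N; direction = atan2(286.2, -615.5) = 155.1°.

F ≈ 679 N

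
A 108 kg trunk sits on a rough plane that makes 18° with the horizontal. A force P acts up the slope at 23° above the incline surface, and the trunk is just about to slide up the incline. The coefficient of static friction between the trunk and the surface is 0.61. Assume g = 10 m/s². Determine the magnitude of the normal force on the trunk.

N ≈ 703 N

On the verge of sliding up the incline, friction equals μN and acts down the slope.
Perpendicular: N + P sin 23° = W cos 18° = 1027 N.
Along incline: P cos 23° = W sin 18° + μN  with W sin 18° = 333.7 N.
Solving the pair for P and N: P = 828.7 N, N = 703.4 N (and f = μN = 429 N).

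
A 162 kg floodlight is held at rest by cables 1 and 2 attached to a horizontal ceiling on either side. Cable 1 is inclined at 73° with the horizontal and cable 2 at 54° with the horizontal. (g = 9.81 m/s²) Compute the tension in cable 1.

Weight W = 162 × 9.81 = 1589 N acts straight down.
Horizontal: T_1 cos 73° = T_2 cos 54°  →  T_2 = 0.4974 T_1.
Vertical: T_1 sin 73° + T_2 sin 54° = 1589.
Substituting the horizontal relation into the vertical equation gives 1.359 T_1 = 1589, so T_1 = 1170 N.

T_1 ≈ 1170 N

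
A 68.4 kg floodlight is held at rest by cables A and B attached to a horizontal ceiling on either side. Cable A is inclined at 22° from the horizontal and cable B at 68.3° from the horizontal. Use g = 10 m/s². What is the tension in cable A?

T_A ≈ 253 N

Weight W = 68.4 × 10 = 684 N acts straight down.
Horizontal: T_A cos 22° = T_B cos 68.3°  →  T_B = 2.508 T_A.
Vertical: T_A sin 22° + T_B sin 68.3° = 684.
Substituting the horizontal relation into the vertical equation gives 2.705 T_A = 684, so T_A = 252.9 N.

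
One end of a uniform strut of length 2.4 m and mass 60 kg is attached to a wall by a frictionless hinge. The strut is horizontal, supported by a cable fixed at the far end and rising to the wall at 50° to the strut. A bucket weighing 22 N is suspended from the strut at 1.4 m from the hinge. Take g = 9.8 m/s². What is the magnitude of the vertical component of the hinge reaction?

|H_y| ≈ 303 N

Take torques about the hinge: T sin 50° · 2.4 = 60×9.8×1.2 + 22×1.4 = 736.4 N·m.
So T = 736.4 / (0.7660 × 2.4) = 400.54 N.
ΣF_y = 0: H_y = (60×9.8 + 22) − T sin 50° = 610 − 306.83 = 303.17 N.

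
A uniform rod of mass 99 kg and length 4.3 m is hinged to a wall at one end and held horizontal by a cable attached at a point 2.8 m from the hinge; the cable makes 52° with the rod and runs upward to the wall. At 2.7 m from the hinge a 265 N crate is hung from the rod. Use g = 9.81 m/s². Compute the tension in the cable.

T ≈ 1270 N

Take torques about the hinge: T sin 52° · 2.8 = 99×9.81×2.15 + 265×2.7 = 2803.6 N·m.
So T = 2803.6 / (0.7880 × 2.8) = 1270.6 N.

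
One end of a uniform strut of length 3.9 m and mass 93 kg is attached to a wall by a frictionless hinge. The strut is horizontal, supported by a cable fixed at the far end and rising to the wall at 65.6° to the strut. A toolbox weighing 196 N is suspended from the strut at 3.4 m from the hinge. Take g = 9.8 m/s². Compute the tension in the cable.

T ≈ 688 N

Take torques about the hinge: T sin 65.6° · 3.9 = 93×9.8×1.95 + 196×3.4 = 2443.6 N·m.
So T = 2443.6 / (0.9107 × 3.9) = 688.02 N.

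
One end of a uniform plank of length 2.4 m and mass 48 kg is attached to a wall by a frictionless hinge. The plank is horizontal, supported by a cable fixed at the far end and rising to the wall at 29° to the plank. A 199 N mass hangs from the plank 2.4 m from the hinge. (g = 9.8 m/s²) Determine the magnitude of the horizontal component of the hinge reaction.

H_x ≈ 783 N

Take torques about the hinge: T sin 29° · 2.4 = 48×9.8×1.2 + 199×2.4 = 1042.1 N·m.
So T = 1042.1 / (0.4848 × 2.4) = 895.61 N.
ΣF_x = 0: H_x = T cos 29° = 783.32 N.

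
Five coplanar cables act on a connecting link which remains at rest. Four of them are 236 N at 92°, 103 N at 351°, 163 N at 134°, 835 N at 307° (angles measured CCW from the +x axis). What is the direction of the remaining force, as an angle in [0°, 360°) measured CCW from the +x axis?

Sum the known components: ΣF_x = 482.8 N, ΣF_y = -329.9 N.
For equilibrium the remaining force must supply (−ΣF_x, −ΣF_y) = (-482.8, 329.9) N.
Magnitude = √((-482.8)² + (329.9)²) = 584.7 N; direction = atan2(329.9, -482.8) = 145.7°.

θ ≈ 146°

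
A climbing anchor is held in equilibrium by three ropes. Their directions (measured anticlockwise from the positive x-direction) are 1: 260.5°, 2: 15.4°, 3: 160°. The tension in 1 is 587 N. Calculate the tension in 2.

Resolve: ΣF_x = 587 cos 260.5° + T_2 cos 15.4° + T_3 cos 160° = 0.
        ΣF_y = 587 sin 260.5° + T_2 sin 15.4° + T_3 sin 160° = 0.
The known terms sum to (-96.88, -578.9) N, so 0.9641 T_2 − 0.9397 T_3 = 96.88 and 0.2656 T_2 + 0.3420 T_3 = 578.9.
Solving simultaneously: T_2 = 996.4 N, T_3 = 919.1 N.

T_2 ≈ 996 N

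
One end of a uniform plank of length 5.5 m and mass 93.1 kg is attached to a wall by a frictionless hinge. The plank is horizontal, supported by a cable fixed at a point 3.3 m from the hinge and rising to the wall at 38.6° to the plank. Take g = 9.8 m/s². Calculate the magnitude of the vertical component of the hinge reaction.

Take torques about the hinge: T sin 38.6° · 3.3 = 93.1×9.8×2.75 = 2509 N·m.
So T = 2509 / (0.6239 × 3.3) = 1218.7 N.
ΣF_y = 0: H_y = (93.1×9.8) − T sin 38.6° = 912.38 − 760.32 = 152.06 N.

|H_y| ≈ 152 N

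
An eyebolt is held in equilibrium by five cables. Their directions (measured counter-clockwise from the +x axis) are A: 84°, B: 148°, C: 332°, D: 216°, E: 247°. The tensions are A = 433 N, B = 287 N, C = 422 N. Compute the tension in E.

T_E ≈ 405 N

Resolve: ΣF_x = 433 cos 84° + 287 cos 148° + 422 cos 332° + T_D cos 216° + T_E cos 247° = 0.
        ΣF_y = 433 sin 84° + 287 sin 148° + 422 sin 332° + T_D sin 216° + T_E sin 247° = 0.
The known terms sum to (174.5, 384.6) N, so -0.8090 T_D − 0.3907 T_E = -174.5 and -0.5878 T_D − 0.9205 T_E = -384.6.
Solving simultaneously: T_D = 20.06 N, T_E = 405 N.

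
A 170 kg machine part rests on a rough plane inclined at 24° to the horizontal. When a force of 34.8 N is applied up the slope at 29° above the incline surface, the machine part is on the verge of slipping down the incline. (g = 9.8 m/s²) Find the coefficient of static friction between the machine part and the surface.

On the verge of sliding down the incline, friction is at its maximum μN and acts up the slope.
Perpendicular to incline: N = W cos 24° − P sin 29° = 1522 − 16.87 = 1505 N.
Along incline: P cos 29° + μN = W sin 24° → μ = (W sin 24° − P cos 29°) / N = 0.43.

μ ≈ 0.430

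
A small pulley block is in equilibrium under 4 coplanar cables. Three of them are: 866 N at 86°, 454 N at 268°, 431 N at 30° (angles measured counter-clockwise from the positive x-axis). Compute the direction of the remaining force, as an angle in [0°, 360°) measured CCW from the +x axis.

θ ≈ 236°

Sum the known components: ΣF_x = 417.8 N, ΣF_y = 625.7 N.
For equilibrium the remaining force must supply (−ΣF_x, −ΣF_y) = (-417.8, -625.7) N.
Magnitude = √((-417.8)² + (-625.7)²) = 752.4 N; direction = atan2(-625.7, -417.8) = 236.3°.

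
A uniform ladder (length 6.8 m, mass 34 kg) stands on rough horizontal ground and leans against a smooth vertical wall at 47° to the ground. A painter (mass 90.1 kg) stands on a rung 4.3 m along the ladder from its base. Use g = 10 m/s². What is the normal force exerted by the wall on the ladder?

Torques about the foot: N_wall · 6.8 sin 47° = 34×10×3.4 cos 47° + 90.1×10×4.3 cos 47° → N_wall = 689.83 N.

N_wall ≈ 690 N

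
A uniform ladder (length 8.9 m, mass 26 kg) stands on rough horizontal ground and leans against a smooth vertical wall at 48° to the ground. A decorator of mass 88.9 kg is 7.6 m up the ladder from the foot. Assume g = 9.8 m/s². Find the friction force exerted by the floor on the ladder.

f ≈ 785 N

Torques about the foot: N_wall · 8.9 sin 48° = 26×9.8×4.45 cos 48° + 88.9×9.8×7.6 cos 48° → N_wall = 784.58 N.
ΣF_x = 0: f_floor = N_wall = 784.58 N.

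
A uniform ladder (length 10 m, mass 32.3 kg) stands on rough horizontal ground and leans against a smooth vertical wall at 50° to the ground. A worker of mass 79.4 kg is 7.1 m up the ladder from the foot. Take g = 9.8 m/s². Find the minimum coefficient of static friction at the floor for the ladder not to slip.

ΣF_y = 0: N_floor = 32.3×9.8 + 79.4×9.8 = 1094.7 N.
Torques about the foot: N_wall · 10 sin 50° = 32.3×9.8×5 cos 50° + 79.4×9.8×7.1 cos 50° → N_wall = 596.38 N.
ΣF_x = 0: f_floor = N_wall = 596.38 N.
μ_min = f_floor / N_floor = 596.38 / 1094.7 = 0.5448.

μ_min ≈ 0.545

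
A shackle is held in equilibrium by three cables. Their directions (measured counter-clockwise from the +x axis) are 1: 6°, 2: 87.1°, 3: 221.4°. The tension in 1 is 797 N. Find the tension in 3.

T_3 ≈ 1100 N

Resolve: ΣF_x = 797 cos 6° + T_2 cos 87.1° + T_3 cos 221.4° = 0.
        ΣF_y = 797 sin 6° + T_2 sin 87.1° + T_3 sin 221.4° = 0.
The known terms sum to (792.6, 83.31) N, so 0.0506 T_2 − 0.7501 T_3 = -792.6 and 0.9987 T_2 − 0.6613 T_3 = -83.31.
Solving simultaneously: T_2 = 645.1 N, T_3 = 1100 N.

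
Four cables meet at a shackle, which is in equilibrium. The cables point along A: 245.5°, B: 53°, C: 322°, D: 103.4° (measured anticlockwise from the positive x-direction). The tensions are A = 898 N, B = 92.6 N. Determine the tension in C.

T_C ≈ 770 N

Resolve: ΣF_x = 898 cos 245.5° + 92.6 cos 53° + T_C cos 322° + T_D cos 103.4° = 0.
        ΣF_y = 898 sin 245.5° + 92.6 sin 53° + T_C sin 322° + T_D sin 103.4° = 0.
The known terms sum to (-316.7, -743.2) N, so 0.7880 T_C − 0.2317 T_D = 316.7 and -0.6157 T_C + 0.9728 T_D = 743.2.
Solving simultaneously: T_C = 769.8 N, T_D = 1251 N.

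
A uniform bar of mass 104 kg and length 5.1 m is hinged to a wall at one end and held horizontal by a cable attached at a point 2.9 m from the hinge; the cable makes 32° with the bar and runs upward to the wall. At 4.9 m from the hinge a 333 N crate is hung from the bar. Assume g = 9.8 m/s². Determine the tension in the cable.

Take torques about the hinge: T sin 32° · 2.9 = 104×9.8×2.55 + 333×4.9 = 4230.7 N·m.
So T = 4230.7 / (0.5299 × 2.9) = 2753 N.

T ≈ 2750 N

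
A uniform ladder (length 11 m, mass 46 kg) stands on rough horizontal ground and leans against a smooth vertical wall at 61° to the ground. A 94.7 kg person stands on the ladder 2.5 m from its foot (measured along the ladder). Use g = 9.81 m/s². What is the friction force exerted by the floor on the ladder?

Torques about the foot: N_wall · 11 sin 61° = 46×9.81×5.5 cos 61° + 94.7×9.81×2.5 cos 61° → N_wall = 242.1 N.
ΣF_x = 0: f_floor = N_wall = 242.1 N.

f ≈ 242 N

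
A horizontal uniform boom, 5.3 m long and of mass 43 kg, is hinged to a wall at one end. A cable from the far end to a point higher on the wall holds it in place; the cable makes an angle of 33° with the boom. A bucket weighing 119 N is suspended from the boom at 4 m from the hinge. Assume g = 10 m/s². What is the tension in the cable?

T ≈ 560 N

Take torques about the hinge: T sin 33° · 5.3 = 43×10×2.65 + 119×4 = 1615.5 N·m.
So T = 1615.5 / (0.5446 × 5.3) = 559.66 N.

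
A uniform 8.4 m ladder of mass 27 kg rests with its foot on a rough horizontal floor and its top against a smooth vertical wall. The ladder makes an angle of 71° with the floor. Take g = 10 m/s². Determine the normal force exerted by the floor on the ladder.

ΣF_y = 0: N_floor = 27×10 = 270 N.

N_floor ≈ 270 N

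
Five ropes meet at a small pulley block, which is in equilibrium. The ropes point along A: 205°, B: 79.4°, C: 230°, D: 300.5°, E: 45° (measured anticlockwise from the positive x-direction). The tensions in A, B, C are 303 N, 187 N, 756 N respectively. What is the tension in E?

Resolve: ΣF_x = 303 cos 205° + 187 cos 79.4° + 756 cos 230° + T_D cos 300.5° + T_E cos 45° = 0.
        ΣF_y = 303 sin 205° + 187 sin 79.4° + 756 sin 230° + T_D sin 300.5° + T_E sin 45° = 0.
The known terms sum to (-726.2, -523.4) N, so 0.5075 T_D + 0.7071 T_E = 726.2 and -0.8616 T_D + 0.7071 T_E = 523.4.
Solving simultaneously: T_D = 148.1 N, T_E = 920.6 N.

T_E ≈ 921 N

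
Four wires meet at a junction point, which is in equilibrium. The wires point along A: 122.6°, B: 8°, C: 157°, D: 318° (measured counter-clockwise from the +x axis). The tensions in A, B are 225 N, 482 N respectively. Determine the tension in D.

T_D ≈ 1150 N

Resolve: ΣF_x = 225 cos 122.6° + 482 cos 8° + T_C cos 157° + T_D cos 318° = 0.
        ΣF_y = 225 sin 122.6° + 482 sin 8° + T_C sin 157° + T_D sin 318° = 0.
The known terms sum to (356.1, 256.6) N, so -0.9205 T_C + 0.7431 T_D = -356.1 and 0.3907 T_C − 0.6691 T_D = -256.6.
Solving simultaneously: T_C = 1318 N, T_D = 1153 N.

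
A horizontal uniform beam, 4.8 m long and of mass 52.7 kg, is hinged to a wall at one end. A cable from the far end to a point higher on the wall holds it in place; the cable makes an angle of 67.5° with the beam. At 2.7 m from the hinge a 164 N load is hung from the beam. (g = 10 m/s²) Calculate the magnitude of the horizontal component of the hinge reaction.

Take torques about the hinge: T sin 67.5° · 4.8 = 52.7×10×2.4 + 164×2.7 = 1707.6 N·m.
So T = 1707.6 / (0.9239 × 4.8) = 385.06 N.
ΣF_x = 0: H_x = T cos 67.5° = 147.36 N.

H_x ≈ 147 N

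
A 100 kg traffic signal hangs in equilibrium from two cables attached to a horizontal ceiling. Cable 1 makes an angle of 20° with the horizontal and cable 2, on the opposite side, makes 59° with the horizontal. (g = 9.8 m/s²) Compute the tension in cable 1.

Weight W = 100 × 9.8 = 980 N acts straight down.
Horizontal: T_1 cos 20° = T_2 cos 59°  →  T_2 = 1.825 T_1.
Vertical: T_1 sin 20° + T_2 sin 59° = 980.
Substituting the horizontal relation into the vertical equation gives 1.906 T_1 = 980, so T_1 = 514.2 N.

T_1 ≈ 514 N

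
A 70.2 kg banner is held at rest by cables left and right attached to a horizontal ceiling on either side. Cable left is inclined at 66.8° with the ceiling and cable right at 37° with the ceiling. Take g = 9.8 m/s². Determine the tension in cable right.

T_right ≈ 279 N

Weight W = 70.2 × 9.8 = 688 N acts straight down.
Horizontal: T_left cos 66.8° = T_right cos 37°  →  T_left = 2.027 T_right.
Vertical: T_left sin 66.8° + T_right sin 37° = 688.
Substituting the horizontal relation into the vertical equation gives 2.465 T_right = 688, so T_right = 279.1 N.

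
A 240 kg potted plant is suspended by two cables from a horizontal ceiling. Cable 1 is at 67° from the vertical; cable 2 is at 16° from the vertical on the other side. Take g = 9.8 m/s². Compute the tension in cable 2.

T_2 ≈ 2180 N

Angles from the horizontal: cable 1 is 90° − 67° = 23°, cable 2 is 90° − 16° = 74°.
Weight W = 240 × 9.8 = 2352 N acts straight down.
Horizontal: T_1 cos 23° = T_2 cos 74°  →  T_1 = 0.2994 T_2.
Vertical: T_1 sin 23° + T_2 sin 74° = 2352.
Substituting the horizontal relation into the vertical equation gives 1.078 T_2 = 2352, so T_2 = 2181 N.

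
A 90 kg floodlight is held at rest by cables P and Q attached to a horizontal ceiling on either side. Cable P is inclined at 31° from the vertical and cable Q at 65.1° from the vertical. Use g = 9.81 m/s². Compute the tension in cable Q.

Angles from the horizontal: cable P is 90° − 31° = 59°, cable Q is 90° − 65.1° = 24.9°.
Weight W = 90 × 9.81 = 882.9 N acts straight down.
Horizontal: T_P cos 59° = T_Q cos 24.9°  →  T_P = 1.761 T_Q.
Vertical: T_P sin 59° + T_Q sin 24.9° = 882.9.
Substituting the horizontal relation into the vertical equation gives 1.931 T_Q = 882.9, so T_Q = 457.3 N.

T_Q ≈ 457 N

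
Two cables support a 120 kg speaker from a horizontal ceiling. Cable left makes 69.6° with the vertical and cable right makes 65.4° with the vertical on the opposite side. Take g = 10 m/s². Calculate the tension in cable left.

T_left ≈ 1540 N

Angles from the horizontal: cable left is 90° − 69.6° = 20.4°, cable right is 90° − 65.4° = 24.6°.
Weight W = 120 × 10 = 1200 N acts straight down.
Horizontal: T_left cos 20.4° = T_right cos 24.6°  →  T_right = 1.031 T_left.
Vertical: T_left sin 20.4° + T_right sin 24.6° = 1200.
Substituting the horizontal relation into the vertical equation gives 0.7777 T_left = 1200, so T_left = 1543 N.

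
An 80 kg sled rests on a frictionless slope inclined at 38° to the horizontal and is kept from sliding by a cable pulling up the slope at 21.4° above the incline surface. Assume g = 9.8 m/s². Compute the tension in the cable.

T ≈ 518 N

Take axes along and perpendicular to the incline. Weight components: W sin 38° = 482.7 N down-slope, W cos 38° = 617.8 N into the surface.
Along incline: T cos 21.4° = W sin 38° → T = 518.4 N.
Perpendicular: N = W cos 38° − T sin 21.4° = 428.6 N.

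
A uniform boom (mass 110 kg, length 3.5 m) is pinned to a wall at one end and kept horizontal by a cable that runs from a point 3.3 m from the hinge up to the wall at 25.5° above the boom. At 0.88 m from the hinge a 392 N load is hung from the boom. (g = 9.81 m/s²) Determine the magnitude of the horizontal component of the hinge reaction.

H_x ≈ 1420 N

Take torques about the hinge: T sin 25.5° · 3.3 = 110×9.81×1.75 + 392×0.88 = 2233.4 N·m.
So T = 2233.4 / (0.4305 × 3.3) = 1572 N.
ΣF_x = 0: H_x = T cos 25.5° = 1418.9 N.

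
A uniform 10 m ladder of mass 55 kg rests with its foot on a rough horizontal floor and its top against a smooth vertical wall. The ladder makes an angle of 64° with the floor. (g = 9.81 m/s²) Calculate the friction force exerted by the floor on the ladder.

f ≈ 132 N

Torques about the foot: N_wall · 10 sin 64° = 55×9.81×5 cos 64° → N_wall = 131.58 N.
ΣF_x = 0: f_floor = N_wall = 131.58 N.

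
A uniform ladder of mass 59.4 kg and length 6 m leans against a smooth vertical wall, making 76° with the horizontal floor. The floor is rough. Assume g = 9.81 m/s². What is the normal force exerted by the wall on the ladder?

N_wall ≈ 72.6 N

Torques about the foot: N_wall · 6 sin 76° = 59.4×9.81×3 cos 76° → N_wall = 72.643 N.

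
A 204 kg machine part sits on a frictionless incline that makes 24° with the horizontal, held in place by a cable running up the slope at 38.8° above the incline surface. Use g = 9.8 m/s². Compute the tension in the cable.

Take axes along and perpendicular to the incline. Weight components: W sin 24° = 813.1 N down-slope, W cos 24° = 1826 N into the surface.
Along incline: T cos 38.8° = W sin 24° → T = 1043 N.
Perpendicular: N = W cos 24° − T sin 38.8° = 1173 N.

T ≈ 1040 N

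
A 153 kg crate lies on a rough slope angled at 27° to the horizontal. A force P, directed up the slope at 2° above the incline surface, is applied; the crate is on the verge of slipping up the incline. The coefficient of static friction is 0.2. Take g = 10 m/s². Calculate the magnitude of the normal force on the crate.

N ≈ 1330 N

On the verge of sliding up the incline, friction equals μN and acts down the slope.
Perpendicular: N + P sin 2° = W cos 27° = 1363 N.
Along incline: P cos 2° = W sin 27° + μN  with W sin 27° = 694.6 N.
Solving the pair for P and N: P = 961.1 N, N = 1330 N (and f = μN = 265.9 N).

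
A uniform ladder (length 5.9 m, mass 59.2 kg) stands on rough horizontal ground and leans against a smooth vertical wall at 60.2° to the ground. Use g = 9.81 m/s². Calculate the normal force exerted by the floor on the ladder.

N_floor ≈ 581 N

ΣF_y = 0: N_floor = 59.2×9.81 = 580.75 N.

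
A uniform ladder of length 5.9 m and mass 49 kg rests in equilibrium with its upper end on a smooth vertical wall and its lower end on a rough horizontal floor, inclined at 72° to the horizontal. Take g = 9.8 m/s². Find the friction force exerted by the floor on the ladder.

f ≈ 78 N

Torques about the foot: N_wall · 5.9 sin 72° = 49×9.8×2.95 cos 72° → N_wall = 78.013 N.
ΣF_x = 0: f_floor = N_wall = 78.013 N.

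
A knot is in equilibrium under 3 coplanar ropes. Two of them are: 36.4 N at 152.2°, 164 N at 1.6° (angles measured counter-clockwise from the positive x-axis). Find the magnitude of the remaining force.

Sum the known components: ΣF_x = 131.7 N, ΣF_y = 21.56 N.
For equilibrium the remaining force must supply (−ΣF_x, −ΣF_y) = (-131.7, -21.56) N.
Magnitude = √((-131.7)² + (-21.56)²) = 133.5 N; direction = atan2(-21.56, -131.7) = 189.3°.

F ≈ 133 N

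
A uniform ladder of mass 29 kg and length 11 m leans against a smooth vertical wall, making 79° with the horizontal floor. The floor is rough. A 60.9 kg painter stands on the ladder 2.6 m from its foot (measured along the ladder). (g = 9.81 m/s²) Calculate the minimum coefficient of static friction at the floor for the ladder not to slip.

ΣF_y = 0: N_floor = 29×9.81 + 60.9×9.81 = 881.92 N.
Torques about the foot: N_wall · 11 sin 79° = 29×9.81×5.5 cos 79° + 60.9×9.81×2.6 cos 79° → N_wall = 55.098 N.
ΣF_x = 0: f_floor = N_wall = 55.098 N.
μ_min = f_floor / N_floor = 55.098 / 881.92 = 0.06248.

μ_min ≈ 0.0625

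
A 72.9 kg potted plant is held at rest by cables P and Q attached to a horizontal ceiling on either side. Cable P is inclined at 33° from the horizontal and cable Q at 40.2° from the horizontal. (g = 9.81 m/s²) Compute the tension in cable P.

Weight W = 72.9 × 9.81 = 715.1 N acts straight down.
Horizontal: T_P cos 33° = T_Q cos 40.2°  →  T_Q = 1.098 T_P.
Vertical: T_P sin 33° + T_Q sin 40.2° = 715.1.
Substituting the horizontal relation into the vertical equation gives 1.253 T_P = 715.1, so T_P = 570.6 N.

T_P ≈ 571 N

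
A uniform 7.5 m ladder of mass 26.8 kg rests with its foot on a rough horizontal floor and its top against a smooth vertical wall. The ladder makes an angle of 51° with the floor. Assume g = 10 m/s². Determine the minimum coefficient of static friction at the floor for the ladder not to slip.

ΣF_y = 0: N_floor = 26.8×10 = 268 N.
Torques about the foot: N_wall · 7.5 sin 51° = 26.8×10×3.75 cos 51° → N_wall = 108.51 N.
ΣF_x = 0: f_floor = N_wall = 108.51 N.
μ_min = f_floor / N_floor = 108.51 / 268 = 0.4049.

μ_min ≈ 0.405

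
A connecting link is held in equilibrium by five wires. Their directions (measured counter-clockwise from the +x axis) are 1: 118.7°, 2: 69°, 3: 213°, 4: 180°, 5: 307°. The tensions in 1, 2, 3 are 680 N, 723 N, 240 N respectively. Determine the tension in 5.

T_5 ≈ 1430 N

Resolve: ΣF_x = 680 cos 118.7° + 723 cos 69° + 240 cos 213° + T_4 cos 180° + T_5 cos 307° = 0.
        ΣF_y = 680 sin 118.7° + 723 sin 69° + 240 sin 213° + T_4 sin 180° + T_5 sin 307° = 0.
The known terms sum to (-268.7, 1141) N, so -1.0000 T_4 + 0.6018 T_5 = 268.7 and 0.0000 T_4 − 0.7986 T_5 = -1141.
Solving simultaneously: T_4 = 590.9 N, T_5 = 1428 N.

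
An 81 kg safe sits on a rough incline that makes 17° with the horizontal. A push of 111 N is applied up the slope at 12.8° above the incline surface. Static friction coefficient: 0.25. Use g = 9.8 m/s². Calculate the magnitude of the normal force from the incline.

N ≈ 735 N

Axes along / perpendicular to the incline. W sin 17° = 232.1 N down-slope; W cos 17° = 759.1 N into the surface.
Perpendicular: N = W cos 17° − P sin 12.8° = 759.1 − 24.59 = 734.5 N.
Along incline: P cos 12.8° + f = W sin 17° (friction acts up-slope) → f = 232.1 − 108.2 = 123.8 N.
|f| = 123.8 N ≤ μN = 183.6 N, so the safe is indeed static.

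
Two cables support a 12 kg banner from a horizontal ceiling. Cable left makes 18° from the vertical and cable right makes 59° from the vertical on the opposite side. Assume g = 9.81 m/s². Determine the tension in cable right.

T_right ≈ 37.3 N

Angles from the horizontal: cable left is 90° − 18° = 72°, cable right is 90° − 59° = 31°.
Weight W = 12 × 9.81 = 117.7 N acts straight down.
Horizontal: T_left cos 72° = T_right cos 31°  →  T_left = 2.774 T_right.
Vertical: T_left sin 72° + T_right sin 31° = 117.7.
Substituting the horizontal relation into the vertical equation gives 3.153 T_right = 117.7, so T_right = 37.33 N.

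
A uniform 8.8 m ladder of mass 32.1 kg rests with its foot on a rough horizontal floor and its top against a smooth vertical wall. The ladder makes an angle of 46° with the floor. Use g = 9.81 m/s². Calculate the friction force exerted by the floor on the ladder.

Torques about the foot: N_wall · 8.8 sin 46° = 32.1×9.81×4.4 cos 46° → N_wall = 152.05 N.
ΣF_x = 0: f_floor = N_wall = 152.05 N.

f ≈ 152 N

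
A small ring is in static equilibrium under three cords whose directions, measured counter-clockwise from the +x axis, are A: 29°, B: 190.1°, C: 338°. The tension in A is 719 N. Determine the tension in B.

Resolve: ΣF_x = 719 cos 29° + T_B cos 190.1° + T_C cos 338° = 0.
        ΣF_y = 719 sin 29° + T_B sin 190.1° + T_C sin 338° = 0.
The known terms sum to (628.9, 348.6) N, so -0.9845 T_B + 0.9272 T_C = -628.9 and -0.1754 T_B − 0.3746 T_C = -348.6.
Solving simultaneously: T_B = 1052 N, T_C = 438.3 N.

T_B ≈ 1050 N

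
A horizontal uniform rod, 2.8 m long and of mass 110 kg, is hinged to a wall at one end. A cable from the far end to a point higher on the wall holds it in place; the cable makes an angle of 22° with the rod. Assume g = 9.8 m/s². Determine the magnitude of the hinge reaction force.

Take torques about the hinge: T sin 22° · 2.8 = 110×9.8×1.4 = 1509.2 N·m.
So T = 1509.2 / (0.3746 × 2.8) = 1438.8 N.
ΣF_x = 0: H_x = T cos 22° = 1334.1 N.
ΣF_y = 0: H_y = (110×9.8) − T sin 22° = 1078 − 539 = 539 N.
|H| = √(H_x² + H_y²) = √((1334.1)² + (539)²) = 1438.8 N.

|H| ≈ 1440 N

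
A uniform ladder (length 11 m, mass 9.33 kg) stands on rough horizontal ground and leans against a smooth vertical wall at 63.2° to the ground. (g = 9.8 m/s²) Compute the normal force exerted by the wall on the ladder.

N_wall ≈ 23.1 N

Torques about the foot: N_wall · 11 sin 63.2° = 9.33×9.8×5.5 cos 63.2° → N_wall = 23.093 N.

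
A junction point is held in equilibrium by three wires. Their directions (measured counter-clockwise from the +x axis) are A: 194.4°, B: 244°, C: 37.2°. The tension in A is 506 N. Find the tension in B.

T_B ≈ 435 N

Resolve: ΣF_x = 506 cos 194.4° + T_B cos 244° + T_C cos 37.2° = 0.
        ΣF_y = 506 sin 194.4° + T_B sin 244° + T_C sin 37.2° = 0.
The known terms sum to (-490.1, -125.8) N, so -0.4384 T_B + 0.7965 T_C = 490.1 and -0.8988 T_B + 0.6046 T_C = 125.8.
Solving simultaneously: T_B = 434.9 N, T_C = 854.6 N.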